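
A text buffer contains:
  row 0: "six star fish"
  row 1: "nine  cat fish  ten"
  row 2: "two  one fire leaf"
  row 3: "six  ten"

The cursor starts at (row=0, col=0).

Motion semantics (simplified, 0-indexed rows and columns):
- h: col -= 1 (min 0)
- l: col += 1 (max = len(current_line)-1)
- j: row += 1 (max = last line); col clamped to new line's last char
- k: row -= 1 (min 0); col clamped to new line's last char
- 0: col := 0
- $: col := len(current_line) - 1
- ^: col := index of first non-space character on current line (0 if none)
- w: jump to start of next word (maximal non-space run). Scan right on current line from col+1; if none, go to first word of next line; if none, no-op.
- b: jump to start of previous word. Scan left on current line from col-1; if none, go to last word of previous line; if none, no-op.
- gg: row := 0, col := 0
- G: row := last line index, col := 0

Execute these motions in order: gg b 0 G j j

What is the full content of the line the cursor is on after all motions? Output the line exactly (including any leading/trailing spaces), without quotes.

After 1 (gg): row=0 col=0 char='s'
After 2 (b): row=0 col=0 char='s'
After 3 (0): row=0 col=0 char='s'
After 4 (G): row=3 col=0 char='s'
After 5 (j): row=3 col=0 char='s'
After 6 (j): row=3 col=0 char='s'

Answer: six  ten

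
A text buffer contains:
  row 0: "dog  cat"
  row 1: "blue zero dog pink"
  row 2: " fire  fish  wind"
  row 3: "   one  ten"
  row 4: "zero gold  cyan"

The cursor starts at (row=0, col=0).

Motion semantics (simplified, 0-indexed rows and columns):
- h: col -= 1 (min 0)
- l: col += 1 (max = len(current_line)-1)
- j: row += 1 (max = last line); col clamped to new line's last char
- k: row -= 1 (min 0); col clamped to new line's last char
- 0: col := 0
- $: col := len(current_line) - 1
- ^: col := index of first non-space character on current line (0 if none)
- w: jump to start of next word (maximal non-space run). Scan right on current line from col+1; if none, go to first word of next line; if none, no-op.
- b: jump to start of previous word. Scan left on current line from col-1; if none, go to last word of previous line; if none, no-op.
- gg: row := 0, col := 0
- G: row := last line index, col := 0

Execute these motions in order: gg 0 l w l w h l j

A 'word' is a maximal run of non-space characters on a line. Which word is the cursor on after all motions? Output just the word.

Answer: fire

Derivation:
After 1 (gg): row=0 col=0 char='d'
After 2 (0): row=0 col=0 char='d'
After 3 (l): row=0 col=1 char='o'
After 4 (w): row=0 col=5 char='c'
After 5 (l): row=0 col=6 char='a'
After 6 (w): row=1 col=0 char='b'
After 7 (h): row=1 col=0 char='b'
After 8 (l): row=1 col=1 char='l'
After 9 (j): row=2 col=1 char='f'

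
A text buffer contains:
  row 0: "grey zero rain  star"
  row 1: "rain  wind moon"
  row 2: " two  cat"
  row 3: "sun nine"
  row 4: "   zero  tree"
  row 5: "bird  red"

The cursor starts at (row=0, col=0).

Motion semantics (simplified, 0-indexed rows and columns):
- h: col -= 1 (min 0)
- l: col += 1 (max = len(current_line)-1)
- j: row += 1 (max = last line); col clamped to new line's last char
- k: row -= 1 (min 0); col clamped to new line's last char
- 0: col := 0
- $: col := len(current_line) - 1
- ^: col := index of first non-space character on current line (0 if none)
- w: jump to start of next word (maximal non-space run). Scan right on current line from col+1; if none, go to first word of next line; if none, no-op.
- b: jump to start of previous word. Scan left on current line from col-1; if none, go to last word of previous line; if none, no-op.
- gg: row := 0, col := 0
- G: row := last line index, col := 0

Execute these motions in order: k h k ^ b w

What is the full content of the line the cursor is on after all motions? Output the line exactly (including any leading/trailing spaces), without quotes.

Answer: grey zero rain  star

Derivation:
After 1 (k): row=0 col=0 char='g'
After 2 (h): row=0 col=0 char='g'
After 3 (k): row=0 col=0 char='g'
After 4 (^): row=0 col=0 char='g'
After 5 (b): row=0 col=0 char='g'
After 6 (w): row=0 col=5 char='z'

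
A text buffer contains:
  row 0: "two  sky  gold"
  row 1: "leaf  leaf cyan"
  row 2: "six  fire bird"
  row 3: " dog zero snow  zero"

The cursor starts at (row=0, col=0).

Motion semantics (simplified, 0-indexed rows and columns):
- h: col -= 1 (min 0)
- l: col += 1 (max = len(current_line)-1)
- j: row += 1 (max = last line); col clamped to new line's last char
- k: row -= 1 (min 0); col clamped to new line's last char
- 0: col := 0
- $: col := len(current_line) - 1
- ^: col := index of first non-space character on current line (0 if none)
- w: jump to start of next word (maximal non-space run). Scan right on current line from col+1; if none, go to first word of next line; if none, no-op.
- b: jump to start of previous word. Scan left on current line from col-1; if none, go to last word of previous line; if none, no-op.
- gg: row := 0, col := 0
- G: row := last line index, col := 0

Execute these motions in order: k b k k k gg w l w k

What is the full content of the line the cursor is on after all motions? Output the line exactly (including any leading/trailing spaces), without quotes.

Answer: two  sky  gold

Derivation:
After 1 (k): row=0 col=0 char='t'
After 2 (b): row=0 col=0 char='t'
After 3 (k): row=0 col=0 char='t'
After 4 (k): row=0 col=0 char='t'
After 5 (k): row=0 col=0 char='t'
After 6 (gg): row=0 col=0 char='t'
After 7 (w): row=0 col=5 char='s'
After 8 (l): row=0 col=6 char='k'
After 9 (w): row=0 col=10 char='g'
After 10 (k): row=0 col=10 char='g'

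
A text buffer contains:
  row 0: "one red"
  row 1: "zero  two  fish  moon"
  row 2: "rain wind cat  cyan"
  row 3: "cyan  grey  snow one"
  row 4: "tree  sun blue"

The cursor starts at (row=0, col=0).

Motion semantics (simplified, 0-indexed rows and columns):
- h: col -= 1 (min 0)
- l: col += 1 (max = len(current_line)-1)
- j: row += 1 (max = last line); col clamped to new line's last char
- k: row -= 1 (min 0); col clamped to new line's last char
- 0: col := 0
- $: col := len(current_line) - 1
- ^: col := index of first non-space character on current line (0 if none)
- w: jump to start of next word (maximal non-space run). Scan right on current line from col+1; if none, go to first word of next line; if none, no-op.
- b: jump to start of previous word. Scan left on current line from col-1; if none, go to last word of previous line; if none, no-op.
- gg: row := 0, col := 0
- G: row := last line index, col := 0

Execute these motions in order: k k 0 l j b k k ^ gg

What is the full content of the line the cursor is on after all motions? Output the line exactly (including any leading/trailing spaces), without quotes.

Answer: one red

Derivation:
After 1 (k): row=0 col=0 char='o'
After 2 (k): row=0 col=0 char='o'
After 3 (0): row=0 col=0 char='o'
After 4 (l): row=0 col=1 char='n'
After 5 (j): row=1 col=1 char='e'
After 6 (b): row=1 col=0 char='z'
After 7 (k): row=0 col=0 char='o'
After 8 (k): row=0 col=0 char='o'
After 9 (^): row=0 col=0 char='o'
After 10 (gg): row=0 col=0 char='o'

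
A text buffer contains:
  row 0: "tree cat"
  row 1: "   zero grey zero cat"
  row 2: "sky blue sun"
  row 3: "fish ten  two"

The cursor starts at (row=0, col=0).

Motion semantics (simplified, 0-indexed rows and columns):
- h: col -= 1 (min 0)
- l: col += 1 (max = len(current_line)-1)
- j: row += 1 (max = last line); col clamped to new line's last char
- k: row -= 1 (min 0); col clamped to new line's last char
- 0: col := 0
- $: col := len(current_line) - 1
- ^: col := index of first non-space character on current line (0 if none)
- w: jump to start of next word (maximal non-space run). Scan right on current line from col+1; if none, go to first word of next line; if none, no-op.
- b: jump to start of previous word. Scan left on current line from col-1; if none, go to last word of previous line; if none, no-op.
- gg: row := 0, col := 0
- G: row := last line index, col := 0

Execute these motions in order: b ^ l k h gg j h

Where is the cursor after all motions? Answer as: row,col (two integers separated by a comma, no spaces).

After 1 (b): row=0 col=0 char='t'
After 2 (^): row=0 col=0 char='t'
After 3 (l): row=0 col=1 char='r'
After 4 (k): row=0 col=1 char='r'
After 5 (h): row=0 col=0 char='t'
After 6 (gg): row=0 col=0 char='t'
After 7 (j): row=1 col=0 char='_'
After 8 (h): row=1 col=0 char='_'

Answer: 1,0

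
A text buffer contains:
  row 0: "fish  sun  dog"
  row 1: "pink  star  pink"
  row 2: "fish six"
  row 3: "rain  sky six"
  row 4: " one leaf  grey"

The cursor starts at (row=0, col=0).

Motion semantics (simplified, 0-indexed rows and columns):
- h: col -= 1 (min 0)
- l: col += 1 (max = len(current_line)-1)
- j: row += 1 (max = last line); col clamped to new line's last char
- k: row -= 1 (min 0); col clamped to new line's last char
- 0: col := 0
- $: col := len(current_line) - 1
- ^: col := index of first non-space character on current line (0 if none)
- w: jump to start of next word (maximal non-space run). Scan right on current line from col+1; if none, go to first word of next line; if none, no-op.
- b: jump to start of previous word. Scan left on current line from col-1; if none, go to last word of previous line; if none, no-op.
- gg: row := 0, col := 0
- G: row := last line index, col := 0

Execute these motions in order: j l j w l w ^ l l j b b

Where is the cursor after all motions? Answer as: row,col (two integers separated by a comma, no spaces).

Answer: 3,10

Derivation:
After 1 (j): row=1 col=0 char='p'
After 2 (l): row=1 col=1 char='i'
After 3 (j): row=2 col=1 char='i'
After 4 (w): row=2 col=5 char='s'
After 5 (l): row=2 col=6 char='i'
After 6 (w): row=3 col=0 char='r'
After 7 (^): row=3 col=0 char='r'
After 8 (l): row=3 col=1 char='a'
After 9 (l): row=3 col=2 char='i'
After 10 (j): row=4 col=2 char='n'
After 11 (b): row=4 col=1 char='o'
After 12 (b): row=3 col=10 char='s'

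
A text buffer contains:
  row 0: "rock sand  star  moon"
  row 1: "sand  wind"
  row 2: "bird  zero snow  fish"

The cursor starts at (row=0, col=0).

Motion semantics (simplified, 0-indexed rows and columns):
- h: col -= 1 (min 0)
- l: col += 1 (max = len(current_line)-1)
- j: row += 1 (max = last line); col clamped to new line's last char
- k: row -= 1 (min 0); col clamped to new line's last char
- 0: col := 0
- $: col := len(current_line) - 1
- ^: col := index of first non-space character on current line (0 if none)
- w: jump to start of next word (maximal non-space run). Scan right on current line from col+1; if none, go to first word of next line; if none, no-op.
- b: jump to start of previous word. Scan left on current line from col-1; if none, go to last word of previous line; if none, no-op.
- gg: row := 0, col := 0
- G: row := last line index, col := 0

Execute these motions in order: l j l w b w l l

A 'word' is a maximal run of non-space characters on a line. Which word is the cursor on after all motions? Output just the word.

Answer: wind

Derivation:
After 1 (l): row=0 col=1 char='o'
After 2 (j): row=1 col=1 char='a'
After 3 (l): row=1 col=2 char='n'
After 4 (w): row=1 col=6 char='w'
After 5 (b): row=1 col=0 char='s'
After 6 (w): row=1 col=6 char='w'
After 7 (l): row=1 col=7 char='i'
After 8 (l): row=1 col=8 char='n'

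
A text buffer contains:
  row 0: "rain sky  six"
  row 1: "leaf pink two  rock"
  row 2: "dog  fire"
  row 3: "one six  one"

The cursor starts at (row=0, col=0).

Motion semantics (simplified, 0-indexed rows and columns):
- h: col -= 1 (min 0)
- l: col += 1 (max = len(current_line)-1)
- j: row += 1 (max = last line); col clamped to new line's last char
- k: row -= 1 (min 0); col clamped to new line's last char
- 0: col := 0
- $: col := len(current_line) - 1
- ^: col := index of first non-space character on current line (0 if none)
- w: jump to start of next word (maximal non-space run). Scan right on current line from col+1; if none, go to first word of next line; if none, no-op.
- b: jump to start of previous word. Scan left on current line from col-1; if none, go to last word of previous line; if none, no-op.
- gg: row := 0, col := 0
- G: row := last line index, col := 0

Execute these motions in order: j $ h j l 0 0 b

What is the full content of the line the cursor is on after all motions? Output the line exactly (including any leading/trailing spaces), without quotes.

After 1 (j): row=1 col=0 char='l'
After 2 ($): row=1 col=18 char='k'
After 3 (h): row=1 col=17 char='c'
After 4 (j): row=2 col=8 char='e'
After 5 (l): row=2 col=8 char='e'
After 6 (0): row=2 col=0 char='d'
After 7 (0): row=2 col=0 char='d'
After 8 (b): row=1 col=15 char='r'

Answer: leaf pink two  rock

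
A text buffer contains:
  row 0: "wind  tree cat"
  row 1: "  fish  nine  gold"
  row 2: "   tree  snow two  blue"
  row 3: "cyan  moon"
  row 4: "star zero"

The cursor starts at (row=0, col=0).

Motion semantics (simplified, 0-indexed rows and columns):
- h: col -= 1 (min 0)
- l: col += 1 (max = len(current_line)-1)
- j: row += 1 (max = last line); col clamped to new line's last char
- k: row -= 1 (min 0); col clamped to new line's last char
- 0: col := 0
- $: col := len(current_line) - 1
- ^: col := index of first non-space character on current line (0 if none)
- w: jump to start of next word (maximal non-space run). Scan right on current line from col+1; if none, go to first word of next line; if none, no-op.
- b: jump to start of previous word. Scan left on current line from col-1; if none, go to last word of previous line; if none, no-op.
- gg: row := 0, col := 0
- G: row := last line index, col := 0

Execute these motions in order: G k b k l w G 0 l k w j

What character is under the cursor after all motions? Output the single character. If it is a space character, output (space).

Answer: e

Derivation:
After 1 (G): row=4 col=0 char='s'
After 2 (k): row=3 col=0 char='c'
After 3 (b): row=2 col=19 char='b'
After 4 (k): row=1 col=17 char='d'
After 5 (l): row=1 col=17 char='d'
After 6 (w): row=2 col=3 char='t'
After 7 (G): row=4 col=0 char='s'
After 8 (0): row=4 col=0 char='s'
After 9 (l): row=4 col=1 char='t'
After 10 (k): row=3 col=1 char='y'
After 11 (w): row=3 col=6 char='m'
After 12 (j): row=4 col=6 char='e'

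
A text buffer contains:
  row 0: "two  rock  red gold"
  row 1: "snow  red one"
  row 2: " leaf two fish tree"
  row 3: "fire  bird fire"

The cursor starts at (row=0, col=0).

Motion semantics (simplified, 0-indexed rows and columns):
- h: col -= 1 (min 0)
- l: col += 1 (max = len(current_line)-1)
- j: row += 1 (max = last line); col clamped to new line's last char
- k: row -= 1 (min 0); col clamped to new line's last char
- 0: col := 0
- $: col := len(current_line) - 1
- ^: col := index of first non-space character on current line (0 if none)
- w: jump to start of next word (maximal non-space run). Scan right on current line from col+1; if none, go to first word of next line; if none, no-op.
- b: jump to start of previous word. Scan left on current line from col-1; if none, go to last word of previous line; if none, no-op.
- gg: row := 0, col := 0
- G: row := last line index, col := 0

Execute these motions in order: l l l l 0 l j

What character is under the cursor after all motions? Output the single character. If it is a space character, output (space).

After 1 (l): row=0 col=1 char='w'
After 2 (l): row=0 col=2 char='o'
After 3 (l): row=0 col=3 char='_'
After 4 (l): row=0 col=4 char='_'
After 5 (0): row=0 col=0 char='t'
After 6 (l): row=0 col=1 char='w'
After 7 (j): row=1 col=1 char='n'

Answer: n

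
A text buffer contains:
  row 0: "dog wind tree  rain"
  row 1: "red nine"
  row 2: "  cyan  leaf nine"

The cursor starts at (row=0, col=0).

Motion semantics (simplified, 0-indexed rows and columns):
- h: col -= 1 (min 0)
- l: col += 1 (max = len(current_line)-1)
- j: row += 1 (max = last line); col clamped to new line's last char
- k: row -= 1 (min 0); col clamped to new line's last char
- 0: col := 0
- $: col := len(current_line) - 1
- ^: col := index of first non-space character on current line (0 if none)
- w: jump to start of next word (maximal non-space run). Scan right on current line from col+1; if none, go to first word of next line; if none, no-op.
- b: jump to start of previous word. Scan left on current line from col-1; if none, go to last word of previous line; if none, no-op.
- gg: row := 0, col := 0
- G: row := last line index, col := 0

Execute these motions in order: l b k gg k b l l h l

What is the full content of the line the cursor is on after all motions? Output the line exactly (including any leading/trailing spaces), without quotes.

Answer: dog wind tree  rain

Derivation:
After 1 (l): row=0 col=1 char='o'
After 2 (b): row=0 col=0 char='d'
After 3 (k): row=0 col=0 char='d'
After 4 (gg): row=0 col=0 char='d'
After 5 (k): row=0 col=0 char='d'
After 6 (b): row=0 col=0 char='d'
After 7 (l): row=0 col=1 char='o'
After 8 (l): row=0 col=2 char='g'
After 9 (h): row=0 col=1 char='o'
After 10 (l): row=0 col=2 char='g'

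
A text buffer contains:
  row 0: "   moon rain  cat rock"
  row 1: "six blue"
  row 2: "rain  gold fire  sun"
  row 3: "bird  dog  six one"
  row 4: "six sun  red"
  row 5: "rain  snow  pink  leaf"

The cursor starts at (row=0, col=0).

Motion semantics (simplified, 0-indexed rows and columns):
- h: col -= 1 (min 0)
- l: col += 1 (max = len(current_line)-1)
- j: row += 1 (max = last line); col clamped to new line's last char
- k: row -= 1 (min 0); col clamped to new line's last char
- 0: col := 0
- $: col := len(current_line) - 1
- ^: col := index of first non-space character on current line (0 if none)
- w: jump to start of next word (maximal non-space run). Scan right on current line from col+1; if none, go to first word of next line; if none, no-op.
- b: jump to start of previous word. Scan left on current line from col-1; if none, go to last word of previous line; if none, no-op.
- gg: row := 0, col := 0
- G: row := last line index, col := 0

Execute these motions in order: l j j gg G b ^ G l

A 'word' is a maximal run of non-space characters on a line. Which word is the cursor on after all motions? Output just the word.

Answer: rain

Derivation:
After 1 (l): row=0 col=1 char='_'
After 2 (j): row=1 col=1 char='i'
After 3 (j): row=2 col=1 char='a'
After 4 (gg): row=0 col=0 char='_'
After 5 (G): row=5 col=0 char='r'
After 6 (b): row=4 col=9 char='r'
After 7 (^): row=4 col=0 char='s'
After 8 (G): row=5 col=0 char='r'
After 9 (l): row=5 col=1 char='a'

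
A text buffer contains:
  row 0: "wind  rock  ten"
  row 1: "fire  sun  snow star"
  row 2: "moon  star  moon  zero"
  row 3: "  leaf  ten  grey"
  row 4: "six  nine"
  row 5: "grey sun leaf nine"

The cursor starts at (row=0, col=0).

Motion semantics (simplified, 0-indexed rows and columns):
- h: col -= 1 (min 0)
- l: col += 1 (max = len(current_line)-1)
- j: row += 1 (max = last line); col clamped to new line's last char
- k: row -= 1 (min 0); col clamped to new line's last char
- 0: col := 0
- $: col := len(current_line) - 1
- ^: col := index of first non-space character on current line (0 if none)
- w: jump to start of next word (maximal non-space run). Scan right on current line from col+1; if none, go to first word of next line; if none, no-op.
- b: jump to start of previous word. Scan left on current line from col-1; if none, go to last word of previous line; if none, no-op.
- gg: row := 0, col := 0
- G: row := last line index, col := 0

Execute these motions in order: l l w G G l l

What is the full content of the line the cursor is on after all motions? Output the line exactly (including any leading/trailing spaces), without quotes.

After 1 (l): row=0 col=1 char='i'
After 2 (l): row=0 col=2 char='n'
After 3 (w): row=0 col=6 char='r'
After 4 (G): row=5 col=0 char='g'
After 5 (G): row=5 col=0 char='g'
After 6 (l): row=5 col=1 char='r'
After 7 (l): row=5 col=2 char='e'

Answer: grey sun leaf nine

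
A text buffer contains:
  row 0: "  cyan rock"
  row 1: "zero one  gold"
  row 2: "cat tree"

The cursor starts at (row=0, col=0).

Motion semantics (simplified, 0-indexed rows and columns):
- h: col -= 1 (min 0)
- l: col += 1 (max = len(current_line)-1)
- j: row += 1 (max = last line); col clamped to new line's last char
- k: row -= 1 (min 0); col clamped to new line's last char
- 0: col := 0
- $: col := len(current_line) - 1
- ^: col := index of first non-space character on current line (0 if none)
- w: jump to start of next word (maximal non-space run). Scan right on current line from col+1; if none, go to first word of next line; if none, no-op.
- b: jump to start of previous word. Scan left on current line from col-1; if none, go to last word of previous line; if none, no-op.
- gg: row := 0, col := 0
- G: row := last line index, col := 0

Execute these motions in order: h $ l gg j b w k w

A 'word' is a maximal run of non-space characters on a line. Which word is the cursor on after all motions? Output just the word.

Answer: cyan

Derivation:
After 1 (h): row=0 col=0 char='_'
After 2 ($): row=0 col=10 char='k'
After 3 (l): row=0 col=10 char='k'
After 4 (gg): row=0 col=0 char='_'
After 5 (j): row=1 col=0 char='z'
After 6 (b): row=0 col=7 char='r'
After 7 (w): row=1 col=0 char='z'
After 8 (k): row=0 col=0 char='_'
After 9 (w): row=0 col=2 char='c'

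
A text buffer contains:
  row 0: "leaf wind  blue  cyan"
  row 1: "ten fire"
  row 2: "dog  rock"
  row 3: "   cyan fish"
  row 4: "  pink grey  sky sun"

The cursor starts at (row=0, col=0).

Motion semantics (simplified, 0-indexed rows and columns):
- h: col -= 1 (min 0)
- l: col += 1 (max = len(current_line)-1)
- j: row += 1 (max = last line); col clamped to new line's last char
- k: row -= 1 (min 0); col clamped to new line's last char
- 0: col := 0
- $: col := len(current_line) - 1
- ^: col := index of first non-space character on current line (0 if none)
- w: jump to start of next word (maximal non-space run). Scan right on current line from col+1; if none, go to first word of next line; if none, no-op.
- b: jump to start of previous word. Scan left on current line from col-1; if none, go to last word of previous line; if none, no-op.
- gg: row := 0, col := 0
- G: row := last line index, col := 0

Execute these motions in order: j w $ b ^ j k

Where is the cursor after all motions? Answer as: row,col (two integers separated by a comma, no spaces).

After 1 (j): row=1 col=0 char='t'
After 2 (w): row=1 col=4 char='f'
After 3 ($): row=1 col=7 char='e'
After 4 (b): row=1 col=4 char='f'
After 5 (^): row=1 col=0 char='t'
After 6 (j): row=2 col=0 char='d'
After 7 (k): row=1 col=0 char='t'

Answer: 1,0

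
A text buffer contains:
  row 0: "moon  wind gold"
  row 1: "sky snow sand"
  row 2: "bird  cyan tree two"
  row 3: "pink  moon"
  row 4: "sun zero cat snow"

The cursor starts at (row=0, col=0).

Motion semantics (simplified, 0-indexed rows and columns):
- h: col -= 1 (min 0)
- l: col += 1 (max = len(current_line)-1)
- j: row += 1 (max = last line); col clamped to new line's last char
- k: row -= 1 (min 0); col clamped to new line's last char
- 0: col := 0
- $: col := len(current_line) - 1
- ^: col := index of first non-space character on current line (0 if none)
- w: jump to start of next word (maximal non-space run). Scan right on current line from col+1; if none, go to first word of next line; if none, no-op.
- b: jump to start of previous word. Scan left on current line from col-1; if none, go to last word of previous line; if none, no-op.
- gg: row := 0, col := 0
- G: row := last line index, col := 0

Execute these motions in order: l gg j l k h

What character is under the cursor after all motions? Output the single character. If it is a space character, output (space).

Answer: m

Derivation:
After 1 (l): row=0 col=1 char='o'
After 2 (gg): row=0 col=0 char='m'
After 3 (j): row=1 col=0 char='s'
After 4 (l): row=1 col=1 char='k'
After 5 (k): row=0 col=1 char='o'
After 6 (h): row=0 col=0 char='m'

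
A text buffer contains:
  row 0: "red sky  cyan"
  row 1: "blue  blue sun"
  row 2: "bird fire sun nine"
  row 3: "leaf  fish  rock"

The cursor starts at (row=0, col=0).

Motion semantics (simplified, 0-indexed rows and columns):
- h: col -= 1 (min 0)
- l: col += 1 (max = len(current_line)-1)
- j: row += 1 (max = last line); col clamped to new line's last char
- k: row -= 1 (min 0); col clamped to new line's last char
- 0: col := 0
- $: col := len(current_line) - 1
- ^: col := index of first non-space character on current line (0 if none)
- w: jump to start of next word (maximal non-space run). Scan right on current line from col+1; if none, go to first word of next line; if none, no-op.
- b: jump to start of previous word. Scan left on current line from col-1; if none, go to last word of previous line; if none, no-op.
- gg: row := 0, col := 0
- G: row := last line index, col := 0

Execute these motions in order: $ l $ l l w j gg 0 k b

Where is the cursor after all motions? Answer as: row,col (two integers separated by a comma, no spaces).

After 1 ($): row=0 col=12 char='n'
After 2 (l): row=0 col=12 char='n'
After 3 ($): row=0 col=12 char='n'
After 4 (l): row=0 col=12 char='n'
After 5 (l): row=0 col=12 char='n'
After 6 (w): row=1 col=0 char='b'
After 7 (j): row=2 col=0 char='b'
After 8 (gg): row=0 col=0 char='r'
After 9 (0): row=0 col=0 char='r'
After 10 (k): row=0 col=0 char='r'
After 11 (b): row=0 col=0 char='r'

Answer: 0,0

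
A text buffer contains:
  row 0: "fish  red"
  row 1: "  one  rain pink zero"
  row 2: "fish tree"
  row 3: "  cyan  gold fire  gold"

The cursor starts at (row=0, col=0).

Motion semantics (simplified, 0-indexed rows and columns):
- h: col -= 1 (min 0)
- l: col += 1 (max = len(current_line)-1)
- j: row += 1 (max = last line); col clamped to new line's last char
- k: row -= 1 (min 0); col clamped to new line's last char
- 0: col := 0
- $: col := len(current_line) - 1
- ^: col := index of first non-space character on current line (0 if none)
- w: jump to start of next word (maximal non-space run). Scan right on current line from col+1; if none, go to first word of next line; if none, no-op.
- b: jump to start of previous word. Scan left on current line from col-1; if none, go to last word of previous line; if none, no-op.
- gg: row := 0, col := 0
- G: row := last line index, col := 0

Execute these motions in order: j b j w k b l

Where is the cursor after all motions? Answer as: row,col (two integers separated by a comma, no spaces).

Answer: 0,7

Derivation:
After 1 (j): row=1 col=0 char='_'
After 2 (b): row=0 col=6 char='r'
After 3 (j): row=1 col=6 char='_'
After 4 (w): row=1 col=7 char='r'
After 5 (k): row=0 col=7 char='e'
After 6 (b): row=0 col=6 char='r'
After 7 (l): row=0 col=7 char='e'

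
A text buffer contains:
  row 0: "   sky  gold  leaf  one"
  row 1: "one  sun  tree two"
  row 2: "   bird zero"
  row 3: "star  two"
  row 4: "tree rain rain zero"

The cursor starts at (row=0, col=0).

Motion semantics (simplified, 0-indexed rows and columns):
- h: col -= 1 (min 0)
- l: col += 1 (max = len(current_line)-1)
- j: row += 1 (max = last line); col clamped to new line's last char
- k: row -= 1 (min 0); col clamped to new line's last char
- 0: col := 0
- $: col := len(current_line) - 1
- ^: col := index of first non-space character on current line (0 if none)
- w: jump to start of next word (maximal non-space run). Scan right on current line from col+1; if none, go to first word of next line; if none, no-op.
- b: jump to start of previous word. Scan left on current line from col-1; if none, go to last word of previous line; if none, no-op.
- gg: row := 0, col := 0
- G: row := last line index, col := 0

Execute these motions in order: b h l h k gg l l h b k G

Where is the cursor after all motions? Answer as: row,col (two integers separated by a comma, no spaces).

After 1 (b): row=0 col=0 char='_'
After 2 (h): row=0 col=0 char='_'
After 3 (l): row=0 col=1 char='_'
After 4 (h): row=0 col=0 char='_'
After 5 (k): row=0 col=0 char='_'
After 6 (gg): row=0 col=0 char='_'
After 7 (l): row=0 col=1 char='_'
After 8 (l): row=0 col=2 char='_'
After 9 (h): row=0 col=1 char='_'
After 10 (b): row=0 col=1 char='_'
After 11 (k): row=0 col=1 char='_'
After 12 (G): row=4 col=0 char='t'

Answer: 4,0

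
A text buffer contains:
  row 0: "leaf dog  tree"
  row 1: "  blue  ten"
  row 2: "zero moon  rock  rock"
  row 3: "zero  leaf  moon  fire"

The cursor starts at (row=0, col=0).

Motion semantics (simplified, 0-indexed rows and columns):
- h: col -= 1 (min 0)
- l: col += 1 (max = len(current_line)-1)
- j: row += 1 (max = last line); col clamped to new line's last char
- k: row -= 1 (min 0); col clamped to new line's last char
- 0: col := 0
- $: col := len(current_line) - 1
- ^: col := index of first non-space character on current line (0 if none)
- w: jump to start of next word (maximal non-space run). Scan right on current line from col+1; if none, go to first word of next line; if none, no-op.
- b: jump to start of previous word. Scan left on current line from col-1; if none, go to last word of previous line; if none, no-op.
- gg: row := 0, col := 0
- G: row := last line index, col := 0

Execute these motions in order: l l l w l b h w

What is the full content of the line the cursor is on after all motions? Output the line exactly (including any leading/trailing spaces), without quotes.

After 1 (l): row=0 col=1 char='e'
After 2 (l): row=0 col=2 char='a'
After 3 (l): row=0 col=3 char='f'
After 4 (w): row=0 col=5 char='d'
After 5 (l): row=0 col=6 char='o'
After 6 (b): row=0 col=5 char='d'
After 7 (h): row=0 col=4 char='_'
After 8 (w): row=0 col=5 char='d'

Answer: leaf dog  tree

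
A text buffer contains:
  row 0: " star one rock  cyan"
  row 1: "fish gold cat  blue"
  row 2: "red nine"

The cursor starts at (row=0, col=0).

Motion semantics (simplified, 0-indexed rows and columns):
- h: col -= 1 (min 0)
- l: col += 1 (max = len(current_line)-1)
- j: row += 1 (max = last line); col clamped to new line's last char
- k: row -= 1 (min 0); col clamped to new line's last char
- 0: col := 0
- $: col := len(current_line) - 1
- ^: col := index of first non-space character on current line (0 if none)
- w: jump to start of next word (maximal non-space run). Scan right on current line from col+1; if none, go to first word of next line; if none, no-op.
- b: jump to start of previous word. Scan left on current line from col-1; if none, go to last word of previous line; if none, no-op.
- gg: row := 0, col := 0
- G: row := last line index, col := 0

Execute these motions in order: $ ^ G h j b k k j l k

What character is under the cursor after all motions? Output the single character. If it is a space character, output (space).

After 1 ($): row=0 col=19 char='n'
After 2 (^): row=0 col=1 char='s'
After 3 (G): row=2 col=0 char='r'
After 4 (h): row=2 col=0 char='r'
After 5 (j): row=2 col=0 char='r'
After 6 (b): row=1 col=15 char='b'
After 7 (k): row=0 col=15 char='_'
After 8 (k): row=0 col=15 char='_'
After 9 (j): row=1 col=15 char='b'
After 10 (l): row=1 col=16 char='l'
After 11 (k): row=0 col=16 char='c'

Answer: c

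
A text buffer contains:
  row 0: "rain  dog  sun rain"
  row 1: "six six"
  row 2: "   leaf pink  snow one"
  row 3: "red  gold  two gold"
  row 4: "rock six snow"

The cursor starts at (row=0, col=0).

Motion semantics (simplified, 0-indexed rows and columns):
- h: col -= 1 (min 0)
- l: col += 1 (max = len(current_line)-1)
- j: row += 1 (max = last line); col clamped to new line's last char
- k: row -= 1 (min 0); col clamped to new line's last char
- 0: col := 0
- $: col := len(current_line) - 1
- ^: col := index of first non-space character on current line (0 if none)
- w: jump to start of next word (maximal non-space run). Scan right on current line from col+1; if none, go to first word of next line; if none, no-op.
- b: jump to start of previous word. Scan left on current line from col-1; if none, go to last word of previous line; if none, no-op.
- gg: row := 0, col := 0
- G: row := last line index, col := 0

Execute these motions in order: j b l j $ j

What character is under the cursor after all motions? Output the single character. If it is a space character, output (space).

Answer: f

Derivation:
After 1 (j): row=1 col=0 char='s'
After 2 (b): row=0 col=15 char='r'
After 3 (l): row=0 col=16 char='a'
After 4 (j): row=1 col=6 char='x'
After 5 ($): row=1 col=6 char='x'
After 6 (j): row=2 col=6 char='f'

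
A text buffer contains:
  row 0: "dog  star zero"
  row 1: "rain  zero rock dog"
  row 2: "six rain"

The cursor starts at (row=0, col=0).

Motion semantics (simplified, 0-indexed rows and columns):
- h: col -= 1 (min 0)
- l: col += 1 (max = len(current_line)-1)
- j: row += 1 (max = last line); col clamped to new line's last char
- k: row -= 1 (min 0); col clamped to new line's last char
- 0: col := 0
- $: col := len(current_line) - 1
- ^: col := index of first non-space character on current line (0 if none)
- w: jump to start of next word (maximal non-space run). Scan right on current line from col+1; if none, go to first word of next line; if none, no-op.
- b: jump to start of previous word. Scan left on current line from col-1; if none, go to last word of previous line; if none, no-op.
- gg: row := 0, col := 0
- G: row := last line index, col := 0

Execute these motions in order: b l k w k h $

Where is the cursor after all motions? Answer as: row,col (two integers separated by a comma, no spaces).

After 1 (b): row=0 col=0 char='d'
After 2 (l): row=0 col=1 char='o'
After 3 (k): row=0 col=1 char='o'
After 4 (w): row=0 col=5 char='s'
After 5 (k): row=0 col=5 char='s'
After 6 (h): row=0 col=4 char='_'
After 7 ($): row=0 col=13 char='o'

Answer: 0,13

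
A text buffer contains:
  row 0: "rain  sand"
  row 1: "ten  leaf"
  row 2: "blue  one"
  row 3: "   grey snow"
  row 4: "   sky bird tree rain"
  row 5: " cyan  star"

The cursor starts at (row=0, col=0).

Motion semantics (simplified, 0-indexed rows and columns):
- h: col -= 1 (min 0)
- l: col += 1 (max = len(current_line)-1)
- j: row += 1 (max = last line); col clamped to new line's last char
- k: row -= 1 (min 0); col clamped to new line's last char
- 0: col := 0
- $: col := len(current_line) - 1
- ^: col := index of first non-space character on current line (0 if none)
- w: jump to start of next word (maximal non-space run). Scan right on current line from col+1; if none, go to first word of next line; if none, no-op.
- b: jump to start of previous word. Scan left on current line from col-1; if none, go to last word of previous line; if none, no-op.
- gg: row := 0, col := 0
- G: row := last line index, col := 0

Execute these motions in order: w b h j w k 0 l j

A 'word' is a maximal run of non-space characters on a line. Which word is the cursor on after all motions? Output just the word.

After 1 (w): row=0 col=6 char='s'
After 2 (b): row=0 col=0 char='r'
After 3 (h): row=0 col=0 char='r'
After 4 (j): row=1 col=0 char='t'
After 5 (w): row=1 col=5 char='l'
After 6 (k): row=0 col=5 char='_'
After 7 (0): row=0 col=0 char='r'
After 8 (l): row=0 col=1 char='a'
After 9 (j): row=1 col=1 char='e'

Answer: ten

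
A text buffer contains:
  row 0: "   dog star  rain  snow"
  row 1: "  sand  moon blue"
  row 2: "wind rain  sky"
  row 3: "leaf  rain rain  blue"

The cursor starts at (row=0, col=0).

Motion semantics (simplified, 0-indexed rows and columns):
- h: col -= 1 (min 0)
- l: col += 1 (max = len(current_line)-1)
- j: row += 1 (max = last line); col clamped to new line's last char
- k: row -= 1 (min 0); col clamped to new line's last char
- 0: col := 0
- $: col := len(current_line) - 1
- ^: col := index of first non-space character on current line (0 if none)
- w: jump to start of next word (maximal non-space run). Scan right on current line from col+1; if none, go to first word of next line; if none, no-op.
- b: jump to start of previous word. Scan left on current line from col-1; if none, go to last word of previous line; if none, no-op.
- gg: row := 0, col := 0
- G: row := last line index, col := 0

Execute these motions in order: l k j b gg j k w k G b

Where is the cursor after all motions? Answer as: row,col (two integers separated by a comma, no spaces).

Answer: 2,11

Derivation:
After 1 (l): row=0 col=1 char='_'
After 2 (k): row=0 col=1 char='_'
After 3 (j): row=1 col=1 char='_'
After 4 (b): row=0 col=19 char='s'
After 5 (gg): row=0 col=0 char='_'
After 6 (j): row=1 col=0 char='_'
After 7 (k): row=0 col=0 char='_'
After 8 (w): row=0 col=3 char='d'
After 9 (k): row=0 col=3 char='d'
After 10 (G): row=3 col=0 char='l'
After 11 (b): row=2 col=11 char='s'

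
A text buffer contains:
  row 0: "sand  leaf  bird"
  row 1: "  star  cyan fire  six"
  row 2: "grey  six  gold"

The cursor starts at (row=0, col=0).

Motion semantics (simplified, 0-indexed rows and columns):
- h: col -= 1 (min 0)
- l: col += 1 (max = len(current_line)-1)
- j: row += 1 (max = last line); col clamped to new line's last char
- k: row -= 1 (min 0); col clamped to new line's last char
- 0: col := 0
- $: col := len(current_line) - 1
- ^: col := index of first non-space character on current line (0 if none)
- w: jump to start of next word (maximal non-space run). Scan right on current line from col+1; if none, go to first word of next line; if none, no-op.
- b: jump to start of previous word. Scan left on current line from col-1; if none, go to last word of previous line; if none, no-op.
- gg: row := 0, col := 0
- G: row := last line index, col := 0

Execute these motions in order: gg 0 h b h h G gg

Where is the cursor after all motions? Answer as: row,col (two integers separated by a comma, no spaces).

Answer: 0,0

Derivation:
After 1 (gg): row=0 col=0 char='s'
After 2 (0): row=0 col=0 char='s'
After 3 (h): row=0 col=0 char='s'
After 4 (b): row=0 col=0 char='s'
After 5 (h): row=0 col=0 char='s'
After 6 (h): row=0 col=0 char='s'
After 7 (G): row=2 col=0 char='g'
After 8 (gg): row=0 col=0 char='s'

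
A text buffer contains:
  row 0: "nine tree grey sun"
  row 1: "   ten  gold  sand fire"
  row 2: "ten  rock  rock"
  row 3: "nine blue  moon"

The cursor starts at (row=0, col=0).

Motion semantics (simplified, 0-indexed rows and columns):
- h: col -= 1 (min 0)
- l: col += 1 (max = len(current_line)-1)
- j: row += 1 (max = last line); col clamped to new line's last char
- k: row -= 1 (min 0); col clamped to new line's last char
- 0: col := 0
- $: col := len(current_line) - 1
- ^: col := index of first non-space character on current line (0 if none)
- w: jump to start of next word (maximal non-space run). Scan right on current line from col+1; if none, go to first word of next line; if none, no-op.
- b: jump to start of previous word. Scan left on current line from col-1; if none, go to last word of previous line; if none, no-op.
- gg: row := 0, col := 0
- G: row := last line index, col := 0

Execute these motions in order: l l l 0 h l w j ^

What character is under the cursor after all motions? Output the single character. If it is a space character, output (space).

Answer: t

Derivation:
After 1 (l): row=0 col=1 char='i'
After 2 (l): row=0 col=2 char='n'
After 3 (l): row=0 col=3 char='e'
After 4 (0): row=0 col=0 char='n'
After 5 (h): row=0 col=0 char='n'
After 6 (l): row=0 col=1 char='i'
After 7 (w): row=0 col=5 char='t'
After 8 (j): row=1 col=5 char='n'
After 9 (^): row=1 col=3 char='t'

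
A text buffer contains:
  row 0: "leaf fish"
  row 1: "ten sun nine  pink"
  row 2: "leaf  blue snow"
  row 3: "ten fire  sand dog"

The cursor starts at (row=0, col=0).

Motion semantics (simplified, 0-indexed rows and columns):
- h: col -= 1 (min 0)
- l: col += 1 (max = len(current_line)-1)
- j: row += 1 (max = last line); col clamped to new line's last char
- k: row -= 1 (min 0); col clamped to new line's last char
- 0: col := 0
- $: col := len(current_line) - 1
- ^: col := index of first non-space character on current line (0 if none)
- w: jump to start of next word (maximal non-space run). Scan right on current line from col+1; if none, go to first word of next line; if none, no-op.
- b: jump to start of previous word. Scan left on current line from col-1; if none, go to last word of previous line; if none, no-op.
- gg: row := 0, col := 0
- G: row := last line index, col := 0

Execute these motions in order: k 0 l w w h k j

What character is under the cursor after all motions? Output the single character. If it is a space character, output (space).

After 1 (k): row=0 col=0 char='l'
After 2 (0): row=0 col=0 char='l'
After 3 (l): row=0 col=1 char='e'
After 4 (w): row=0 col=5 char='f'
After 5 (w): row=1 col=0 char='t'
After 6 (h): row=1 col=0 char='t'
After 7 (k): row=0 col=0 char='l'
After 8 (j): row=1 col=0 char='t'

Answer: t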